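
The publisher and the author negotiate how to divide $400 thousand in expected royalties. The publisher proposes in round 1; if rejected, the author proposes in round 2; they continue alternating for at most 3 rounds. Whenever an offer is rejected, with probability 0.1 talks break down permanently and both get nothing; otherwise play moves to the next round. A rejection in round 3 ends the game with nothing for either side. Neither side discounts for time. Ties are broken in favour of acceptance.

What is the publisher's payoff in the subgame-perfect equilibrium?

364

Round 3 (the publisher proposes): the author will accept anything ≥ 0, so the publisher offers 0 and keeps 400.
Round 2 (the author proposes): rejecting gives the publisher an expected 0.9 × 400 = 360; the author offers that and keeps 40.
Round 1 (the publisher proposes): rejecting gives the author an expected 0.9 × 40 = 36, so the publisher offers 36, keeping 364.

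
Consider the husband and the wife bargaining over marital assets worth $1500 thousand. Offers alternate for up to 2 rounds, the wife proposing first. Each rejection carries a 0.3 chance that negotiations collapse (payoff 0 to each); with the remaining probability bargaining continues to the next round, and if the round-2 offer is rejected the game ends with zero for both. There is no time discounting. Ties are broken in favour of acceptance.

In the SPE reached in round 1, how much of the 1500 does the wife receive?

450

Round 2 (the husband proposes): the wife will accept anything ≥ 0, so the husband offers 0 and keeps 1500.
Round 1 (the wife proposes): rejecting gives the husband an expected 0.7 × 1500 = 1050, so the wife offers 1050, keeping 450.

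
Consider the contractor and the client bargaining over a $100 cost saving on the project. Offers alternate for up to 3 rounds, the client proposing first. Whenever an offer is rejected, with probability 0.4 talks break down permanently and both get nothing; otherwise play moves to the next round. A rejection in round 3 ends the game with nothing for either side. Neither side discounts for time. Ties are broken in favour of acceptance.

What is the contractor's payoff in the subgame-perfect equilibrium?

24

Round 3 (the client proposes): the contractor will accept anything ≥ 0, so the client offers 0 and keeps 100.
Round 2 (the contractor proposes): rejecting gives the client an expected 0.6 × 100 = 60. The contractor offers 60 and keeps 100 − 60 = 40.
Round 1 (the client proposes): rejecting gives the contractor an expected 0.6 × 40 = 24; the client offers that and keeps 76.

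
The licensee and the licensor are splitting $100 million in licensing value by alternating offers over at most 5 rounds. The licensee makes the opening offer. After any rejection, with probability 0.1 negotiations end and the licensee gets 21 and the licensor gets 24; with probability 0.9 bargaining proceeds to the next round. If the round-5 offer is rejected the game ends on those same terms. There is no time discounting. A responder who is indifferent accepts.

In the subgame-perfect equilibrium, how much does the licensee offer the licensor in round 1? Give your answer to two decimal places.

32.96

By backward induction:
Round 5 (the licensee proposes): the licensor gets 24 if talks fail, so the licensee offers 24 and keeps 76.
Round 4 (the licensor proposes): rejecting gives the licensee an expected 0.9 × 76 + 0.1 × 21 = 70.5, so the licensor offers 70.5, keeping 29.5.
Round 3 (the licensee proposes): rejecting gives the licensor an expected 0.9 × 29.5 + 0.1 × 24 = 28.95, so the licensee offers 28.95, keeping 71.05.
Round 2 (the licensor proposes): rejecting gives the licensee an expected 0.9 × 71.05 + 0.1 × 21 = 66.045, so the licensor offers 66.045, keeping 33.955.
Round 1 (the licensee proposes): rejecting gives the licensor an expected 0.9 × 33.955 + 0.1 × 24 = 32.9595, so the licensee offers 32.9595, keeping 67.0405.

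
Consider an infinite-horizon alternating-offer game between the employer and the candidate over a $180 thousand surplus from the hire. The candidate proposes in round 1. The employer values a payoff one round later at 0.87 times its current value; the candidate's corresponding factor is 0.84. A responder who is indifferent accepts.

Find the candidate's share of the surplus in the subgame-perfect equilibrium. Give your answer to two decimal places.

When the candidate proposes, the employer accepts any offer worth at least 0.87 times what the employer would get by proposing next round; and vice versa.
This gives x = 180 − 0.87y and y = 180 − 0.84x, where x and y are each side's share when it proposes.
Hence (1 − 0.87·0.84)x = 180(1 − 0.87), i.e. 0.2692·x = 23.4.
x ≈ 86.9242; the employer's share is 180 − x ≈ 93.0758.

86.92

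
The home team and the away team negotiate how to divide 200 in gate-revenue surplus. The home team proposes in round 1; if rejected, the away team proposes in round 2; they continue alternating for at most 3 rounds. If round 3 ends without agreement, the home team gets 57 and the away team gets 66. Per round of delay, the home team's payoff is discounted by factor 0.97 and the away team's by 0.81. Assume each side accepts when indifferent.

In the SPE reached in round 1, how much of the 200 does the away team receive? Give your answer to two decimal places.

Round 3 (the home team proposes): the away team gets 66 if talks fail, so the home team offers 66 and keeps 134.
Round 2 (the away team proposes): the home team can get 134 next round, worth 0.97 × 134 = 129.98 now; the away team offers that and keeps 70.02.
Round 1 (the home team proposes): the away team can get 70.02 next round, worth 0.81 × 70.02 = 56.7162 now, so the home team offers 56.7162, keeping 143.2838.

56.72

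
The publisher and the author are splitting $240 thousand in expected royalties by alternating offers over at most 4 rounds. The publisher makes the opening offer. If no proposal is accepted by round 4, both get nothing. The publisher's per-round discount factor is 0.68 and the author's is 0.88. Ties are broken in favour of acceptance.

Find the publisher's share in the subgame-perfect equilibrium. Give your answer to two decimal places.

46.03

Solve by backward induction from round 4.
Round 4 (the author proposes): the publisher will accept anything ≥ 0, so the author offers 0 and keeps 240.
Round 3 (the publisher proposes): the author can get 240 next round, worth 0.88 × 240 = 211.2 now. The publisher offers 211.2 and keeps 240 − 211.2 = 28.8.
Round 2 (the author proposes): the publisher can get 28.8 next round, worth 0.68 × 28.8 = 19.584 now; the author offers that and keeps 220.416.
Round 1 (the publisher proposes): the author can get 220.416 next round, worth 0.88 × 220.416 = 193.96608 now. The publisher offers 193.96608 and keeps 240 − 193.96608 = 46.03392.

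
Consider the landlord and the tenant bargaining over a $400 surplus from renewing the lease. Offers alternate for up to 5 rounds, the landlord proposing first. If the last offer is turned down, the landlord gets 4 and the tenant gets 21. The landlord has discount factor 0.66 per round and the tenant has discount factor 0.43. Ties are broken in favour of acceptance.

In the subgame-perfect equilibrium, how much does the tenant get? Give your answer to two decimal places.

76.77

Work backward from the last round.
Round 5 (the landlord proposes): the tenant gets 21 if talks fail, so the landlord offers 21 and keeps 379.
Round 4 (the tenant proposes): the landlord can get 379 next round, worth 0.66 × 379 = 250.14 now. The tenant offers 250.14 and keeps 400 − 250.14 = 149.86.
Round 3 (the landlord proposes): the tenant can get 149.86 next round, worth 0.43 × 149.86 = 64.4398 now; the landlord offers that and keeps 335.5602.
Round 2 (the tenant proposes): the landlord can get 335.5602 next round, worth 0.66 × 335.5602 = 221.469732 now. The tenant offers 221.469732 and keeps 400 − 221.469732 = 178.530268.
Round 1 (the landlord proposes): the tenant can get 178.530268 next round, worth 0.43 × 178.530268 = 76.76801524 now; the landlord offers that and keeps 323.23198476.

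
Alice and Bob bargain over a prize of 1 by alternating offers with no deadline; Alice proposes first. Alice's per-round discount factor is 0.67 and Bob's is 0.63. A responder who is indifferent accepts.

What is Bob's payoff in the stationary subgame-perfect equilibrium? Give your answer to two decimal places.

0.36

Let x be Alice's share when Alice proposes and y be Bob's share when Bob proposes.
Bob accepts iff offered ≥ 0.63·y, so x = 1 − 0.63y. Symmetrically y = 1 − 0.67x.
Substituting: x = 1 − 0.63(1 − 0.67x), giving x(1 − 0.67·0.63) = 1(1 − 0.63).
So x = 1 × 0.37 / 0.5779 ≈ 0.6402, and Bob receives 1 − x ≈ 0.3598.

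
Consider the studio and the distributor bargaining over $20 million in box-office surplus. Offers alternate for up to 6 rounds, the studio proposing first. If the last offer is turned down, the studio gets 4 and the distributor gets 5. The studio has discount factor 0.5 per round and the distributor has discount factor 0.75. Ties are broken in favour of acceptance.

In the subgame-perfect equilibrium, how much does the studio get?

Round 6 (the distributor proposes): the studio gets 4 if talks fail, so the distributor offers 4 and keeps 16.
Round 5 (the studio proposes): the distributor can get 16 next round, worth 0.75 × 16 = 12 now, so the studio offers 12, keeping 8.
Round 4 (the distributor proposes): the studio can get 8 next round, worth 0.5 × 8 = 4 now; the distributor offers that and keeps 16.
Round 3 (the studio proposes): the distributor can get 16 next round, worth 0.75 × 16 = 12 now. The studio offers 12 and keeps 20 − 12 = 8.
Round 2 (the distributor proposes): the studio can get 8 next round, worth 0.5 × 8 = 4 now; the distributor offers that and keeps 16.
Round 1 (the studio proposes): the distributor can get 16 next round, worth 0.75 × 16 = 12 now; the studio offers that and keeps 8.

8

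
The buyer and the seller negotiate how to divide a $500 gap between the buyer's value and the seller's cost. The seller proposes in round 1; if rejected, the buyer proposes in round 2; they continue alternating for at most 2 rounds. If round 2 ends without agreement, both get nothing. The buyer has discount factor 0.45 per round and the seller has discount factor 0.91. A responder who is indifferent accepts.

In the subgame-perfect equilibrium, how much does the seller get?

275

Round 2 (the buyer proposes): the seller will accept anything ≥ 0, so the buyer offers 0 and keeps 500.
Round 1 (the seller proposes): the buyer can get 500 next round, worth 0.45 × 500 = 225 now, so the seller offers 225, keeping 275.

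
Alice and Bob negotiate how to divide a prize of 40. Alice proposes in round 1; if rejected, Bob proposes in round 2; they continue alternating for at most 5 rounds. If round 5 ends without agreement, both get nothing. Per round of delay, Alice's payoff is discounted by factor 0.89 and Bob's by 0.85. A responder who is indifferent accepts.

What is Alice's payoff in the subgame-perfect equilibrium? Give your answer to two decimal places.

Work backward from the last round.
Round 5 (Alice proposes): Bob will accept anything ≥ 0, so Alice offers 0 and keeps 40.
Round 4 (Bob proposes): Alice can get 40 next round, worth 0.89 × 40 = 35.6 now, so Bob offers 35.6, keeping 4.4.
Round 3 (Alice proposes): Bob can get 4.4 next round, worth 0.85 × 4.4 = 3.74 now, so Alice offers 3.74, keeping 36.26.
Round 2 (Bob proposes): Alice can get 36.26 next round, worth 0.89 × 36.26 = 32.2714 now, so Bob offers 32.2714, keeping 7.7286.
Round 1 (Alice proposes): Bob can get 7.7286 next round, worth 0.85 × 7.7286 = 6.56931 now; Alice offers that and keeps 33.43069.

33.43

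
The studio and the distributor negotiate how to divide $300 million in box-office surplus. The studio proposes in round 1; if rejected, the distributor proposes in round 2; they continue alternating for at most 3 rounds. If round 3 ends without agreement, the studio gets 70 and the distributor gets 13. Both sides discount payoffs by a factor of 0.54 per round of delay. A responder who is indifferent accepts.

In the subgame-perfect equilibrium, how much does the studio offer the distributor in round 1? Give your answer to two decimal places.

78.31

Work backward from the last round.
Round 3 (the studio proposes): the distributor gets 13 if talks fail, so the studio offers 13 and keeps 287.
Round 2 (the distributor proposes): the studio can get 287 next round, worth 0.54 × 287 = 154.98 now; the distributor offers that and keeps 145.02.
Round 1 (the studio proposes): the distributor can get 145.02 next round, worth 0.54 × 145.02 = 78.3108 now. The studio offers 78.3108 and keeps 300 − 78.3108 = 221.6892.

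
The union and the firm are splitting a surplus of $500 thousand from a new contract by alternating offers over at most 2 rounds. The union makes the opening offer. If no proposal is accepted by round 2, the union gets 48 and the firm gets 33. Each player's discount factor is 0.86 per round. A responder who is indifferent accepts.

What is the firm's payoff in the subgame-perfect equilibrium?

Round 2 (the firm proposes): the union gets 48 if talks fail, so the firm offers 48 and keeps 452.
Round 1 (the union proposes): the firm can get 452 next round, worth 0.86 × 452 = 388.72 now; the union offers that and keeps 111.28.

388.72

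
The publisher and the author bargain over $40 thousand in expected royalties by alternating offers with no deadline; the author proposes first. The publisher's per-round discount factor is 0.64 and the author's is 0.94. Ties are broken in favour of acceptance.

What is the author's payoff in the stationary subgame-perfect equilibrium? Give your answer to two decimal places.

36.14

Let x be the author's share when the author proposes and y be the publisher's share when the publisher proposes.
The publisher accepts iff offered ≥ 0.64·y, so x = 40 − 0.64y. Symmetrically y = 40 − 0.94x.
Substituting: x = 40 − 0.64(40 − 0.94x), giving x(1 − 0.94·0.64) = 40(1 − 0.64).
So x = 40 × 0.36 / 0.3984 ≈ 36.1446, and the publisher receives 40 − x ≈ 3.8554.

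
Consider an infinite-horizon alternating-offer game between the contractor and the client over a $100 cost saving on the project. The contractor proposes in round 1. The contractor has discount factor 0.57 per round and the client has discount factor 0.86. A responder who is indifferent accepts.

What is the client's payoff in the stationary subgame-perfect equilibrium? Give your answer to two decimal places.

72.54

Let x be the contractor's share when the contractor proposes and y be the client's share when the client proposes.
The client accepts iff offered ≥ 0.86·y, so x = 100 − 0.86y. Symmetrically y = 100 − 0.57x.
Substituting: x = 100 − 0.86(100 − 0.57x), giving x(1 − 0.57·0.86) = 100(1 − 0.86).
So x = 100 × 0.14 / 0.5098 ≈ 27.4617, and the client receives 100 − x ≈ 72.5383.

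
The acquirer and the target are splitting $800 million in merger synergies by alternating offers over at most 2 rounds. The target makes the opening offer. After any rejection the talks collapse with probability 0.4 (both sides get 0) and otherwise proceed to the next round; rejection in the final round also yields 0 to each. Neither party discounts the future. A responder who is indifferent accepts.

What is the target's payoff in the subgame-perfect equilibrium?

320

By backward induction:
Round 2 (the acquirer proposes): the target will accept anything ≥ 0, so the acquirer offers 0 and keeps 800.
Round 1 (the target proposes): rejecting gives the acquirer an expected 0.6 × 800 = 480, so the target offers 480, keeping 320.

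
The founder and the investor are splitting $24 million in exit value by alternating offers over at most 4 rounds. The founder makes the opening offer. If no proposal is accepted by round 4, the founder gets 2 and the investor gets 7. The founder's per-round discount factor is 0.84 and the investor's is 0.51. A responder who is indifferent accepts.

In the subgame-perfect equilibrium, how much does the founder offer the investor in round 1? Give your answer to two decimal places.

6.77

Solve by backward induction from round 4.
Round 4 (the investor proposes): the founder gets 2 if talks fail, so the investor offers 2 and keeps 22.
Round 3 (the founder proposes): the investor can get 22 next round, worth 0.51 × 22 = 11.22 now; the founder offers that and keeps 12.78.
Round 2 (the investor proposes): the founder can get 12.78 next round, worth 0.84 × 12.78 = 10.7352 now, so the investor offers 10.7352, keeping 13.2648.
Round 1 (the founder proposes): the investor can get 13.2648 next round, worth 0.51 × 13.2648 = 6.765048 now, so the founder offers 6.765048, keeping 17.234952.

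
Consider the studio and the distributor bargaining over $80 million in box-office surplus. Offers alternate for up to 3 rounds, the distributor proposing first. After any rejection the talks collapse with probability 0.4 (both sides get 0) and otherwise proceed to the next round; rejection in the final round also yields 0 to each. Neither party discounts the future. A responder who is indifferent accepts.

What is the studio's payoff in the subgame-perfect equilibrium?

19.2

Round 3 (the distributor proposes): rejection yields 0 for the studio; the distributor offers 0 and keeps 80.
Round 2 (the studio proposes): rejecting gives the distributor an expected 0.6 × 80 = 48; the studio offers that and keeps 32.
Round 1 (the distributor proposes): rejecting gives the studio an expected 0.6 × 32 = 19.2; the distributor offers that and keeps 60.8.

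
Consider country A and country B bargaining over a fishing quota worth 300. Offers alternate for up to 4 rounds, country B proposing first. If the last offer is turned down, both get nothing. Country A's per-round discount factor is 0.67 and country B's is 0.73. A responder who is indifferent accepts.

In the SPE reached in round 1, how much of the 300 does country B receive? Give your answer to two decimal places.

147.42

Solve by backward induction from round 4.
Round 4 (country A proposes): country B will accept anything ≥ 0, so country A offers 0 and keeps 300.
Round 3 (country B proposes): country A can get 300 next round, worth 0.67 × 300 = 201 now, so country B offers 201, keeping 99.
Round 2 (country A proposes): country B can get 99 next round, worth 0.73 × 99 = 72.27 now, so country A offers 72.27, keeping 227.73.
Round 1 (country B proposes): country A can get 227.73 next round, worth 0.67 × 227.73 = 152.5791 now; country B offers that and keeps 147.4209.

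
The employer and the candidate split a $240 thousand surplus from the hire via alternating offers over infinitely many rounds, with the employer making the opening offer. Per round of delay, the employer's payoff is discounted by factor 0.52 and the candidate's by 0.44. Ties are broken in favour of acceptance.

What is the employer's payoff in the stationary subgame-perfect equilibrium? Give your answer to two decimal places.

When the employer proposes, the candidate accepts any offer worth at least 0.44 times what the candidate would get by proposing next round; and vice versa.
This gives x = 240 − 0.44y and y = 240 − 0.52x, where x and y are each side's share when it proposes.
Hence (1 − 0.44·0.52)x = 240(1 − 0.44), i.e. 0.7712·x = 134.4.
x ≈ 174.2739; the candidate's share is 240 − x ≈ 65.7261.

174.27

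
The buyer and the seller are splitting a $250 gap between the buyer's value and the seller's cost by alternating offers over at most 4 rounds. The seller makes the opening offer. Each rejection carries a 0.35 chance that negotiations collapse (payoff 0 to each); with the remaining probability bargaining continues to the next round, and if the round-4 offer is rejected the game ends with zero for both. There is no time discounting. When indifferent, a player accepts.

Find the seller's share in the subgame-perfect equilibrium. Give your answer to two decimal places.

By backward induction:
Round 4 (the buyer proposes): the seller will accept anything ≥ 0, so the buyer offers 0 and keeps 250.
Round 3 (the seller proposes): rejecting gives the buyer an expected 0.65 × 250 = 162.5. The seller offers 162.5 and keeps 250 − 162.5 = 87.5.
Round 2 (the buyer proposes): rejecting gives the seller an expected 0.65 × 87.5 = 56.875; the buyer offers that and keeps 193.125.
Round 1 (the seller proposes): rejecting gives the buyer an expected 0.65 × 193.125 = 125.53125. The seller offers 125.53125 and keeps 250 − 125.53125 = 124.46875.

124.47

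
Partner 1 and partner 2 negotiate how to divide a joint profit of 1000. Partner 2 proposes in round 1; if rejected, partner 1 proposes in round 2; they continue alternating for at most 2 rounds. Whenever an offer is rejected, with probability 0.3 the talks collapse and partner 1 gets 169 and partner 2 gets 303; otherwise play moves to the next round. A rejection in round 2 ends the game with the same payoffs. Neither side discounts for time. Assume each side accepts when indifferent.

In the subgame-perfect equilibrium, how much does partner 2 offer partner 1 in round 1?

Round 2 (partner 1 proposes): partner 2 gets 303 if talks fail, so partner 1 offers 303 and keeps 697.
Round 1 (partner 2 proposes): rejecting gives partner 1 an expected 0.7 × 697 + 0.3 × 169 = 538.6, so partner 2 offers 538.6, keeping 461.4.

538.6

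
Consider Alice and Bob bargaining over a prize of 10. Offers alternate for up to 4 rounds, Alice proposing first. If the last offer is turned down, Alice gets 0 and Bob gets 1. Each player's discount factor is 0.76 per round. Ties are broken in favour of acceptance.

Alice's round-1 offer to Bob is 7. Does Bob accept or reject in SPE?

Work out Bob's continuation value if the offer is rejected.
Round 4 (Bob proposes): Alice will accept anything ≥ 0, so Bob offers 0 and keeps 10.
Round 3 (Alice proposes): Bob can get 10 next round, worth 0.76 × 10 = 7.6 now. Alice offers 7.6 and keeps 10 − 7.6 = 2.4.
Round 2 (Bob proposes): Alice can get 2.4 next round, worth 0.76 × 2.4 = 1.824 now, so Bob offers 1.824, keeping 8.176.
So by rejecting in round 1, Bob gets 8.176 next round, worth 0.76 × 8.176 = 6.21376 now.
Offer 7 ≥ 6.21376, so Bob accepts.

Accept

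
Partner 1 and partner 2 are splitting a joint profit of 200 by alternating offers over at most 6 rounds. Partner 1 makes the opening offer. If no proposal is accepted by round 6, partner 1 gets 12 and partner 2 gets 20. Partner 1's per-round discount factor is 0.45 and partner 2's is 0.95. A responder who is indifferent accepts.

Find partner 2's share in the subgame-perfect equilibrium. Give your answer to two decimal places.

181.81

Solve by backward induction from round 6.
Round 6 (partner 2 proposes): partner 1 gets 12 if talks fail, so partner 2 offers 12 and keeps 188.
Round 5 (partner 1 proposes): partner 2 can get 188 next round, worth 0.95 × 188 = 178.6 now. Partner 1 offers 178.6 and keeps 200 − 178.6 = 21.4.
Round 4 (partner 2 proposes): partner 1 can get 21.4 next round, worth 0.45 × 21.4 = 9.63 now; partner 2 offers that and keeps 190.37.
Round 3 (partner 1 proposes): partner 2 can get 190.37 next round, worth 0.95 × 190.37 = 180.8515 now, so partner 1 offers 180.8515, keeping 19.1485.
Round 2 (partner 2 proposes): partner 1 can get 19.1485 next round, worth 0.45 × 19.1485 = 8.616825 now. Partner 2 offers 8.616825 and keeps 200 − 8.616825 = 191.383175.
Round 1 (partner 1 proposes): partner 2 can get 191.383175 next round, worth 0.95 × 191.383175 = 181.81401625 now; partner 1 offers that and keeps 18.18598375.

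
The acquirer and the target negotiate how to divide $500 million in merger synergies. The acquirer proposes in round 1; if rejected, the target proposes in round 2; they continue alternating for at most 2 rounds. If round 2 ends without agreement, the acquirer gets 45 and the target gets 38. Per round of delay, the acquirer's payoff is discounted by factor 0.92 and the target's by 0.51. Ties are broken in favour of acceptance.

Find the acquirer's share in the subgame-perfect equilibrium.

Round 2 (the target proposes): the acquirer gets 45 if talks fail, so the target offers 45 and keeps 455.
Round 1 (the acquirer proposes): the target can get 455 next round, worth 0.51 × 455 = 232.05 now. The acquirer offers 232.05 and keeps 500 − 232.05 = 267.95.

267.95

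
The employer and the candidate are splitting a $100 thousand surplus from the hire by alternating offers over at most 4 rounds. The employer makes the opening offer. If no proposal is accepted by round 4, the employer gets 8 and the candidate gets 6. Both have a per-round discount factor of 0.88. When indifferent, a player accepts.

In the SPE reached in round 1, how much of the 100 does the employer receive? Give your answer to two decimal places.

26.74

Round 4 (the candidate proposes): the employer gets 8 if talks fail, so the candidate offers 8 and keeps 92.
Round 3 (the employer proposes): the candidate can get 92 next round, worth 0.88 × 92 = 80.96 now; the employer offers that and keeps 19.04.
Round 2 (the candidate proposes): the employer can get 19.04 next round, worth 0.88 × 19.04 = 16.7552 now; the candidate offers that and keeps 83.2448.
Round 1 (the employer proposes): the candidate can get 83.2448 next round, worth 0.88 × 83.2448 = 73.255424 now. The employer offers 73.255424 and keeps 100 − 73.255424 = 26.744576.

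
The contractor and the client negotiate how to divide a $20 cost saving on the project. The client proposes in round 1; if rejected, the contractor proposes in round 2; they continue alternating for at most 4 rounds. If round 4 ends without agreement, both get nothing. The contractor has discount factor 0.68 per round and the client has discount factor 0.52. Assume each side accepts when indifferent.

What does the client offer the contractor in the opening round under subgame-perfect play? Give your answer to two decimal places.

11.34

Solve by backward induction from round 4.
Round 4 (the contractor proposes): the client will accept anything ≥ 0, so the contractor offers 0 and keeps 20.
Round 3 (the client proposes): the contractor can get 20 next round, worth 0.68 × 20 = 13.6 now. The client offers 13.6 and keeps 20 − 13.6 = 6.4.
Round 2 (the contractor proposes): the client can get 6.4 next round, worth 0.52 × 6.4 = 3.328 now, so the contractor offers 3.328, keeping 16.672.
Round 1 (the client proposes): the contractor can get 16.672 next round, worth 0.68 × 16.672 = 11.33696 now. The client offers 11.33696 and keeps 20 − 11.33696 = 8.66304.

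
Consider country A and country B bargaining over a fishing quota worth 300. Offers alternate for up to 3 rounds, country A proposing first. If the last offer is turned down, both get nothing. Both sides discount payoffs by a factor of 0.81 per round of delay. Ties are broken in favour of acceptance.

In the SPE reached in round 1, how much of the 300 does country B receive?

Round 3 (country A proposes): country B will accept anything ≥ 0, so country A offers 0 and keeps 300.
Round 2 (country B proposes): country A can get 300 next round, worth 0.81 × 300 = 243 now, so country B offers 243, keeping 57.
Round 1 (country A proposes): country B can get 57 next round, worth 0.81 × 57 = 46.17 now; country A offers that and keeps 253.83.

46.17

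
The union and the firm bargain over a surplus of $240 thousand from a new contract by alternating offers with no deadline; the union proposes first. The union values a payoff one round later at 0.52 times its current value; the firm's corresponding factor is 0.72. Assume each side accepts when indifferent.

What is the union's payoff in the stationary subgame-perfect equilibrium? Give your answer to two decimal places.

107.42

In a stationary SPE each proposer offers the other exactly their discounted continuation value.
If the union keeps x when proposing and the firm keeps y when proposing, then x = 240 − 0.72y and y = 240 − 0.52x.
Solving: x = 240(1 − 0.72) / (1 − 0.52·0.72) = 67.2 / 0.6256 ≈ 107.4169.
The firm gets 240 − 107.4169 ≈ 132.5831.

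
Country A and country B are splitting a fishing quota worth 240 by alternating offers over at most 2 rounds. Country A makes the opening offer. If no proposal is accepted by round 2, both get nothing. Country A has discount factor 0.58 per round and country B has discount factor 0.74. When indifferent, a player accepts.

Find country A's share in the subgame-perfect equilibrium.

Round 2 (country B proposes): country A will accept anything ≥ 0, so country B offers 0 and keeps 240.
Round 1 (country A proposes): country B can get 240 next round, worth 0.74 × 240 = 177.6 now, so country A offers 177.6, keeping 62.4.

62.4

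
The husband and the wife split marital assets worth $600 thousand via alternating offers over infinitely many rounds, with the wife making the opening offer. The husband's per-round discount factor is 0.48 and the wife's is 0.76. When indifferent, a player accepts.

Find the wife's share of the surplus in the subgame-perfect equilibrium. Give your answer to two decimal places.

491.18

Let x be the wife's share when the wife proposes and y be the husband's share when the husband proposes.
The husband accepts iff offered ≥ 0.48·y, so x = 600 − 0.48y. Symmetrically y = 600 − 0.76x.
Substituting: x = 600 − 0.48(600 − 0.76x), giving x(1 − 0.76·0.48) = 600(1 − 0.48).
So x = 600 × 0.52 / 0.6352 ≈ 491.1839, and the husband receives 600 − x ≈ 108.8161.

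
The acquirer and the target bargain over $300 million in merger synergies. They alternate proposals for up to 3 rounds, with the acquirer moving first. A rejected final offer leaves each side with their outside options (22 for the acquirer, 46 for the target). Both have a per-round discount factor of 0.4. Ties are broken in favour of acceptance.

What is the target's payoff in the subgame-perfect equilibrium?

Round 3 (the acquirer proposes): the target gets 46 if talks fail, so the acquirer offers 46 and keeps 254.
Round 2 (the target proposes): the acquirer can get 254 next round, worth 0.4 × 254 = 101.6 now; the target offers that and keeps 198.4.
Round 1 (the acquirer proposes): the target can get 198.4 next round, worth 0.4 × 198.4 = 79.36 now; the acquirer offers that and keeps 220.64.

79.36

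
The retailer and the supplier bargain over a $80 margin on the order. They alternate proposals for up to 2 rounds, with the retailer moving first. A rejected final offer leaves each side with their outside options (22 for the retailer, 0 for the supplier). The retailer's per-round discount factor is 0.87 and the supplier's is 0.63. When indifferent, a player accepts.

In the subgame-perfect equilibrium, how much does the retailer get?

Work backward from the last round.
Round 2 (the supplier proposes): the retailer gets 22 if talks fail, so the supplier offers 22 and keeps 58.
Round 1 (the retailer proposes): the supplier can get 58 next round, worth 0.63 × 58 = 36.54 now, so the retailer offers 36.54, keeping 43.46.

43.46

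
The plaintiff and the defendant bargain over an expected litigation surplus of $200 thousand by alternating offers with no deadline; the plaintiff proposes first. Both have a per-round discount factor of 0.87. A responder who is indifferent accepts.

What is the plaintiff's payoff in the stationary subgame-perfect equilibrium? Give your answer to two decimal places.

Let x be the plaintiff's share when the plaintiff proposes and y be the defendant's share when the defendant proposes.
The defendant accepts iff offered ≥ 0.87·y, so x = 200 − 0.87y. Symmetrically y = 200 − 0.87x.
Substituting: x = 200 − 0.87(200 − 0.87x), giving x(1 − 0.87·0.87) = 200(1 − 0.87).
So x = 200 × 0.13 / 0.2431 ≈ 106.9519, and the defendant receives 200 − x ≈ 93.0481.

106.95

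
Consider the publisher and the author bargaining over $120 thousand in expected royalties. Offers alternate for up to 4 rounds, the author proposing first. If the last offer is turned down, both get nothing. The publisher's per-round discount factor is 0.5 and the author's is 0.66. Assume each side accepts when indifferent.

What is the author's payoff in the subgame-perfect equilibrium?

79.8

Work backward from the last round.
Round 4 (the publisher proposes): rejection yields 0 for the author; the publisher offers 0 and keeps 120.
Round 3 (the author proposes): the publisher can get 120 next round, worth 0.5 × 120 = 60 now. The author offers 60 and keeps 120 − 60 = 60.
Round 2 (the publisher proposes): the author can get 60 next round, worth 0.66 × 60 = 39.6 now. The publisher offers 39.6 and keeps 120 − 39.6 = 80.4.
Round 1 (the author proposes): the publisher can get 80.4 next round, worth 0.5 × 80.4 = 40.2 now. The author offers 40.2 and keeps 120 − 40.2 = 79.8.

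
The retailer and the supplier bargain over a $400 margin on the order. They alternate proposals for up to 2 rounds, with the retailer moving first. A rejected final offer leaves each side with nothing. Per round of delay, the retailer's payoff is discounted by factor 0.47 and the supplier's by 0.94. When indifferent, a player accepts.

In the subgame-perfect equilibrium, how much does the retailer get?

24

Round 2 (the supplier proposes): the retailer will accept anything ≥ 0, so the supplier offers 0 and keeps 400.
Round 1 (the retailer proposes): the supplier can get 400 next round, worth 0.94 × 400 = 376 now; the retailer offers that and keeps 24.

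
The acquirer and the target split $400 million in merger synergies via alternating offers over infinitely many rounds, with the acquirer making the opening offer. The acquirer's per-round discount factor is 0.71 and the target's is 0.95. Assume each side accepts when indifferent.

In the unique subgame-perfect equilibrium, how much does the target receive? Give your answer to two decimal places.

Let x be the acquirer's share when the acquirer proposes and y be the target's share when the target proposes.
The target accepts iff offered ≥ 0.95·y, so x = 400 − 0.95y. Symmetrically y = 400 − 0.71x.
Substituting: x = 400 − 0.95(400 − 0.71x), giving x(1 − 0.71·0.95) = 400(1 − 0.95).
So x = 400 × 0.05 / 0.3255 ≈ 61.4439, and the target receives 400 − x ≈ 338.5561.

338.56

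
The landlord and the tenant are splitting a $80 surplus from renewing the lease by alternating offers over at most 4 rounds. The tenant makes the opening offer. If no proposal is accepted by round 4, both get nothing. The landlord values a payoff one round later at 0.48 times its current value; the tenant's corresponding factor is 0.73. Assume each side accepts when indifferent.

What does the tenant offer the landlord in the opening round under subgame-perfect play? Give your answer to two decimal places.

23.82

Round 4 (the landlord proposes): rejection yields 0 for the tenant; the landlord offers 0 and keeps 80.
Round 3 (the tenant proposes): the landlord can get 80 next round, worth 0.48 × 80 = 38.4 now, so the tenant offers 38.4, keeping 41.6.
Round 2 (the landlord proposes): the tenant can get 41.6 next round, worth 0.73 × 41.6 = 30.368 now, so the landlord offers 30.368, keeping 49.632.
Round 1 (the tenant proposes): the landlord can get 49.632 next round, worth 0.48 × 49.632 = 23.82336 now, so the tenant offers 23.82336, keeping 56.17664.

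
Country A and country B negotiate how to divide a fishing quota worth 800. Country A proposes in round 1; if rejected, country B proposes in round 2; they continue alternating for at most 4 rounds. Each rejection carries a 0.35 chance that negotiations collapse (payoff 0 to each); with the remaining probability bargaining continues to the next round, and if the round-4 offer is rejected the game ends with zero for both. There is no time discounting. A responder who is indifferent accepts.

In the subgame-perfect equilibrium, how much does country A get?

By backward induction:
Round 4 (country B proposes): country A will accept anything ≥ 0, so country B offers 0 and keeps 800.
Round 3 (country A proposes): rejecting gives country B an expected 0.65 × 800 = 520, so country A offers 520, keeping 280.
Round 2 (country B proposes): rejecting gives country A an expected 0.65 × 280 = 182. Country B offers 182 and keeps 800 − 182 = 618.
Round 1 (country A proposes): rejecting gives country B an expected 0.65 × 618 = 401.7, so country A offers 401.7, keeping 398.3.

398.3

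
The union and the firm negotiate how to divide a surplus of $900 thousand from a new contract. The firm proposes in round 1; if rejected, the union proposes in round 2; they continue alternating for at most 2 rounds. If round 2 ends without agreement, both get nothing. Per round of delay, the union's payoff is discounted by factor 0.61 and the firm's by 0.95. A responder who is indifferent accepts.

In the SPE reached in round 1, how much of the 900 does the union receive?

Round 2 (the union proposes): rejection yields 0 for the firm; the union offers 0 and keeps 900.
Round 1 (the firm proposes): the union can get 900 next round, worth 0.61 × 900 = 549 now, so the firm offers 549, keeping 351.

549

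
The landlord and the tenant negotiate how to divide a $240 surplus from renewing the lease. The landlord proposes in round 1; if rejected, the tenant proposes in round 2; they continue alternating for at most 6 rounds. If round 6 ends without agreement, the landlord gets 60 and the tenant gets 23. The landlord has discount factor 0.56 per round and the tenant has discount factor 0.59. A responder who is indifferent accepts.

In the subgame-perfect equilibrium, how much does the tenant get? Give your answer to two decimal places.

94.48

By backward induction:
Round 6 (the tenant proposes): the landlord gets 60 if talks fail, so the tenant offers 60 and keeps 180.
Round 5 (the landlord proposes): the tenant can get 180 next round, worth 0.59 × 180 = 106.2 now, so the landlord offers 106.2, keeping 133.8.
Round 4 (the tenant proposes): the landlord can get 133.8 next round, worth 0.56 × 133.8 = 74.928 now, so the tenant offers 74.928, keeping 165.072.
Round 3 (the landlord proposes): the tenant can get 165.072 next round, worth 0.59 × 165.072 = 97.39248 now; the landlord offers that and keeps 142.60752.
Round 2 (the tenant proposes): the landlord can get 142.60752 next round, worth 0.56 × 142.60752 = 79.8602112 now, so the tenant offers 79.8602112, keeping 160.1397888.
Round 1 (the landlord proposes): the tenant can get 160.1397888 next round, worth 0.59 × 160.1397888 = 94.482475392 now; the landlord offers that and keeps 145.517524608.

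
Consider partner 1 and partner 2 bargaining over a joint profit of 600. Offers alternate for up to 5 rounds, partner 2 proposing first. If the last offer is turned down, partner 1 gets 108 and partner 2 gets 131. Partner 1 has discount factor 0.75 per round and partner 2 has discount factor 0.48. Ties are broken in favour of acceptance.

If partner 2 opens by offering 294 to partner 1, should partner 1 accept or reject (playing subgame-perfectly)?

Reject

Round 5 (partner 2 proposes): partner 1 gets 108 if talks fail, so partner 2 offers 108 and keeps 492.
Round 4 (partner 1 proposes): partner 2 can get 492 next round, worth 0.48 × 492 = 236.16 now; partner 1 offers that and keeps 363.84.
Round 3 (partner 2 proposes): partner 1 can get 363.84 next round, worth 0.75 × 363.84 = 272.88 now. Partner 2 offers 272.88 and keeps 600 − 272.88 = 327.12.
Round 2 (partner 1 proposes): partner 2 can get 327.12 next round, worth 0.48 × 327.12 = 157.0176 now, so partner 1 offers 157.0176, keeping 442.9824.
So by rejecting in round 1, partner 1 gets 442.9824 next round, worth 0.75 × 442.9824 = 332.2368 now.
Offer 294 < 332.2368, so partner 1 rejects.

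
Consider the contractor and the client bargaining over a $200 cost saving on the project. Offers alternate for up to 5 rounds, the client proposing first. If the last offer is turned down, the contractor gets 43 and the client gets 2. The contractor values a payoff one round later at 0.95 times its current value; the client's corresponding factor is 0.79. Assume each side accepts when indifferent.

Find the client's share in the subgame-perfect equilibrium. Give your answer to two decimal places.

Round 5 (the client proposes): the contractor gets 43 if talks fail, so the client offers 43 and keeps 157.
Round 4 (the contractor proposes): the client can get 157 next round, worth 0.79 × 157 = 124.03 now, so the contractor offers 124.03, keeping 75.97.
Round 3 (the client proposes): the contractor can get 75.97 next round, worth 0.95 × 75.97 = 72.1715 now. The client offers 72.1715 and keeps 200 − 72.1715 = 127.8285.
Round 2 (the contractor proposes): the client can get 127.8285 next round, worth 0.79 × 127.8285 = 100.984515 now. The contractor offers 100.984515 and keeps 200 − 100.984515 = 99.015485.
Round 1 (the client proposes): the contractor can get 99.015485 next round, worth 0.95 × 99.015485 = 94.06471075 now; the client offers that and keeps 105.93528925.

105.94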